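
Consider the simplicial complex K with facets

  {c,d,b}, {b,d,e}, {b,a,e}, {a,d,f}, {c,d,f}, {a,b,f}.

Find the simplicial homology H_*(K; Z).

H_0 ≅ Z,  H_1 ≅ Z,  H_2 = 0.

Take the total order a < b < c < d < e < f on the vertex set. Then K (dimension 2) consists of the simplices:

  0-simplices (6): a, b, c, d, e, f
  1-simplices (12): ab, ad, ae, af, bc, bd, be, bf, cd, cf, de, df
  2-simplices (6): abe, abf, adf, bcd, bde, cdf

Hence C_0 ≅ Z^6, C_1 ≅ Z^12, C_2 ≅ Z^6.

Boundary ∂_1: C_1 → C_0 is given by ∂[p,q] = [q] − [p].
This gives a 6×12 integer matrix of rank 5; reducing to Smith normal form yields diagonal entries (1,1,1,1,1).

The boundary map ∂_2: C_2 → C_1 maps a triangle to the signed sum of its edges. For instance
  ∂adf = df − af + ad,
  ∂abf = bf − af + ab.
This gives a 12×6 integer matrix of rank 6; reducing to Smith normal form yields diagonal entries (1,1,1,1,1,1).

Now H_k = ker ∂_k / im ∂_{k+1}, so:

  H_0: rank C_0 − rank ∂_1 = 6 − 5 = 1, and the invariant factors of ∂_1 are all 1, so H_0 ≅ Z.
  H_1: rank ker ∂_1 − rank ∂_2 = (12 − 5) − 6 = 1, and the invariant factors of ∂_2 are all 1, so H_1 ≅ Z.
  H_2: rank ker ∂_2 − rank ∂_3 = (6 − 6) − 0 = 0, and there is no ∂_3, so H_2 ≅ 0.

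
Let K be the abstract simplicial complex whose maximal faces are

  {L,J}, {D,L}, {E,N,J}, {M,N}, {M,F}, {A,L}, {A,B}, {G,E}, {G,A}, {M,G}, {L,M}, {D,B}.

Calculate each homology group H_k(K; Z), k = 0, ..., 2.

K has 10 vertices, 14 edges, 1 triangle.
rank ∂_0 = 0, rank ∂_1 = 9 ⇒ b_0 = 10 − 0 − 9 = 1; all invariant factors of ∂_1 are 1 so no torsion. So H_0 ≅ Z.
rank ∂_1 = 9, rank ∂_2 = 1 ⇒ b_1 = 14 − 9 − 1 = 4; all invariant factors of ∂_2 are 1 so no torsion. So H_1 ≅ Z^4.
rank ∂_2 = 1, rank ∂_3 = 0 ⇒ b_2 = 1 − 1 − 0 = 0. So H_2 ≅ 0.

H_0 ≅ Z,  H_1 ≅ Z^4,  H_2 = 0.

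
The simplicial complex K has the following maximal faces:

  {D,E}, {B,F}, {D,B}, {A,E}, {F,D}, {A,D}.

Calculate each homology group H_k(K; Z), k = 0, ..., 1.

Order the vertices as A < B < D < E < F. Listing each simplex with vertices in this order, K has dimension 1 with simplices:

  0-simplices (5): A, B, D, E, F
  1-simplices (6): AD, AE, BD, BF, DE, DF

so the chain groups are C_0 ≅ Z^5, C_1 ≅ Z^6.

Boundary ∂_1: C_1 → C_0 is given by ∂[p,q] = [q] − [p].
As a 5×6 matrix over Z this has rank 4, with invariant factors (1,1,1,1).

Reading off H_k = ker ∂_k / im ∂_{k+1}:

  H_0: rank C_0 − rank ∂_1 = 5 − 4 = 1, and the invariant factors of ∂_1 are all 1, so H_0 = Z.
  H_1: rank ker ∂_1 − rank ∂_2 = (6 − 4) − 0 = 2, and there is no ∂_2, so H_1 = Z^2.

(K is a triangulation of a wedge of 2 circles.)

H_0 = Z,  H_1 = Z^2.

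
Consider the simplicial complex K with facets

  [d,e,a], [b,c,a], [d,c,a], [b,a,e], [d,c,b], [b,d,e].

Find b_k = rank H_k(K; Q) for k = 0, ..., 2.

Take the total order a < b < c < d < e on the vertex set. Then K (dimension 2) consists of the simplices:

  0-simplices (5): a, b, c, d, e
  1-simplices (9): ab, ac, ad, ae, bc, bd, be, cd, de
  2-simplices (6): abc, abe, acd, ade, bcd, bde

Hence C_0 ≅ Z^5, C_1 ≅ Z^9, C_2 ≅ Z^6.

The boundary map ∂_1: C_1 → C_0 is given by ∂[p,q] = [q] − [p]. For instance
  ∂de = e − d.
The resulting 5×9 matrix has rank 4, and its Smith normal form has invariant factors (1,1,1,1).

∂_2: C_2 → C_1 maps a triangle to the signed sum of its edges. For instance
  ∂bcd = cd − bd + bc,
  ∂acd = cd − ad + ac.
The 9×6 boundary matrix has rank 5 and Smith normal form diag(1,1,1,1,1).

Reading off H_k = ker ∂_k / im ∂_{k+1}:

  H_0: rank C_0 − rank ∂_1 = 5 − 4 = 1, and the invariant factors of ∂_1 are all 1, so H_0 = Z.
  H_1: rank ker ∂_1 − rank ∂_2 = (9 − 4) − 5 = 0, and the invariant factors of ∂_2 are all 1, so H_1 = 0.
  H_2: rank ker ∂_2 − rank ∂_3 = (6 − 5) − 0 = 1, and there is no ∂_3, so H_2 = Z.

Hence the Betti numbers are b_0 = 1, b_1 = 0, b_2 = 1.

b_0 = 1, b_1 = 0, b_2 = 1.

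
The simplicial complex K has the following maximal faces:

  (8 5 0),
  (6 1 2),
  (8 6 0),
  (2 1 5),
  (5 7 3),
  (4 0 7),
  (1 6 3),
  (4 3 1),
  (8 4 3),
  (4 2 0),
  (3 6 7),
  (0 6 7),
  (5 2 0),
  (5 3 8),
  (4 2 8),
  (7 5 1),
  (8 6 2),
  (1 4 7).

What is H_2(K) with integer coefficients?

H_2 ≅ 0.

We work with the vertex ordering 0 < 1 < 2 < 3 < 4 < 5 < 6 < 7 < 8. The simplices of K, each written with vertices in increasing order, are:

  0-simplices (9): [0], [1], [2], [3], [4], [5], [6], [7], [8]
  1-simplices (27): (27 of them)
  2-simplices (18): [0,2,4], [0,2,5], [0,4,7], [0,5,8], [0,6,7], [0,6,8], [1,2,5], [1,2,6], [1,3,4], [1,3,6], [1,4,7], [1,5,7], [2,4,8], [2,6,8], [3,4,8], [3,5,7], [3,5,8], [3,6,7]

giving chain groups C_0 ≅ Z^9, C_1 ≅ Z^27, C_2 ≅ Z^18.

∂_1: C_1 → C_0 maps an edge to its endpoints' difference, ∂[p,q] = q − p. For instance
  ∂[0,5] = [5] − [0].
This gives a 9×27 integer matrix of rank 8; reducing to Smith normal form yields diagonal entries (1,1,1,1,1,1,1,1).

Boundary ∂_2: C_2 → C_1 sends each 2-simplex [p,q,r] to [q,r] − [p,r] + [p,q]. For instance
  ∂[0,2,5] = [2,5] − [0,5] + [0,2],
  ∂[2,4,8] = [4,8] − [2,8] + [2,4].
As a 27×18 matrix over Z this has rank 18, with invariant factors (1,1,1,1,1,1,1,1,1,1,1,1,1,1,1,1,1,2).

Now H_k = ker ∂_k / im ∂_{k+1}, so:

  H_2: rank ker ∂_2 − rank ∂_3 = (18 − 18) − 0 = 0, and there is no ∂_3, so H_2 ≅ 0.

(K is a triangulation of the Klein bottle.)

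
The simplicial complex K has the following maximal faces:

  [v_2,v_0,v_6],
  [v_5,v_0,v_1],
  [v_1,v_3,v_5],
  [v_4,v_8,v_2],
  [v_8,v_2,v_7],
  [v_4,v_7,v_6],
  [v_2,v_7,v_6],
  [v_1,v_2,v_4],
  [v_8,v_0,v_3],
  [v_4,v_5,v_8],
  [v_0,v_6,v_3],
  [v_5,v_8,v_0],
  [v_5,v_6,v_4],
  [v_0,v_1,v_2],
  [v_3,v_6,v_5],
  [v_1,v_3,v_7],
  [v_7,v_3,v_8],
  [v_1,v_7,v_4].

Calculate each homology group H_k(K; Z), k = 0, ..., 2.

Fix the vertex order v_0 < v_1 < v_2 < v_3 < v_4 < v_5 < v_6 < v_7 < v_8 and write every simplex with vertices in increasing order. Then dim K = 2 and the simplices of K are:

  0-simplices (9): [v_0], [v_1], [v_2], [v_3], [v_4], [v_5], [v_6], [v_7], [v_8]
  1-simplices (27): (27 of them)
  2-simplices (18): (18 of them)

giving chain groups C_0 ≅ Z^9, C_1 ≅ Z^27, C_2 ≅ Z^18.

The boundary map ∂_1: C_1 → C_0 maps an edge to its endpoints' difference, ∂[p,q] = q − p. For instance
  ∂[v_3,v_6] = [v_6] − [v_3].
The resulting 9×27 matrix has rank 8, and its Smith normal form has invariant factors (1,1,1,1,1,1,1,1).

Boundary ∂_2: C_2 → C_1 maps a triangle to the signed sum of its edges. For instance
  ∂[v_0,v_3,v_8] = [v_3,v_8] − [v_0,v_8] + [v_0,v_3],
  ∂[v_0,v_5,v_8] = [v_5,v_8] − [v_0,v_8] + [v_0,v_5].
The resulting 27×18 matrix has rank 18, and its Smith normal form has invariant factors (1,1,1,1,1,1,1,1,1,1,1,1,1,1,1,1,1,2).

Computing H_k = (kernel of ∂_k) / (image of ∂_{k+1}):

  H_0: rank C_0 − rank ∂_1 = 9 − 8 = 1, and the invariant factors of ∂_1 are all 1, so H_0 = Z.
  H_1: rank ker ∂_1 − rank ∂_2 = (27 − 8) − 18 = 1, and ∂_2 has invariant factor 2 > 1, so H_1 = Z ⊕ Z/2Z.
  H_2: rank ker ∂_2 − rank ∂_3 = (18 − 18) − 0 = 0, and there is no ∂_3, so H_2 = 0.

As a check, the Euler characteristic is 9 − 27 + 18 = 0, which agrees with 1 − 1 + 0 = 0.

H_0 = Z,  H_1 = Z ⊕ Z/2Z,  H_2 = 0.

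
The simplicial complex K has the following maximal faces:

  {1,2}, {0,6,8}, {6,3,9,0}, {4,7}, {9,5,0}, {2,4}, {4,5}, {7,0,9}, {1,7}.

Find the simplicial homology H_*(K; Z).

H_0 ≅ Z,  H_1 ≅ Z^2,  H_2 = 0,  H_3 = 0.

Order the vertices as 0 < 1 < 2 < 3 < 4 < 5 < 6 < 7 < 8 < 9. Listing each simplex with vertices in this order, K has dimension 3 with simplices:

  0-simplices (10): [0], [1], [2], [3], [4], [5], [6], [7], [8], [9]
  1-simplices (17): [0,3], [0,5], [0,6], [0,7], [0,8], [0,9], [1,2], [1,7], [2,4], [3,6], [3,9], [4,5], [4,7], [5,9], [6,8], [6,9], [7,9]
  2-simplices (7): [0,3,6], [0,3,9], [0,5,9], [0,6,8], [0,6,9], [0,7,9], [3,6,9]
  3-simplices (1): [0,3,6,9]

so the chain groups are C_0 ≅ Z^10, C_1 ≅ Z^17, C_2 ≅ Z^7, C_3 ≅ Z^1.

The boundary map ∂_1: C_1 → C_0 sends each edge [p,q] (with p < q) to q − p.
The 10×17 boundary matrix has rank 9 and Smith normal form diag(1,1,1,1,1,1,1,1,1).

The boundary map ∂_2: C_2 → C_1 maps a triangle to the signed sum of its edges. For instance
  ∂[0,6,8] = [6,8] − [0,8] + [0,6],
  ∂[3,6,9] = [6,9] − [3,9] + [3,6].
As a 17×7 matrix over Z this has rank 6, with invariant factors (1,1,1,1,1,1).

∂_3: C_3 → C_2 sends each 3-simplex σ to the alternating sum Σ_i (−1)^i (σ with its i-th vertex removed). For instance
  ∂[0,3,6,9] = [3,6,9] − [0,6,9] + [0,3,9] − [0,3,6].
As a 7×1 matrix over Z this has rank 1, with invariant factors (1).

From H_k ≅ ker(∂_k) / im(∂_{k+1}) we obtain:

  H_0: rank C_0 − rank ∂_1 = 10 − 9 = 1, and the invariant factors of ∂_1 are all 1, so H_0 ≅ Z.
  H_1: rank ker ∂_1 − rank ∂_2 = (17 − 9) − 6 = 2, and the invariant factors of ∂_2 are all 1, so H_1 ≅ Z^2.
  H_2: rank ker ∂_2 − rank ∂_3 = (7 − 6) − 1 = 0, and the invariant factors of ∂_3 are all 1, so H_2 ≅ 0.
  H_3: rank ker ∂_3 − rank ∂_4 = (1 − 1) − 0 = 0, and there is no ∂_4, so H_3 ≅ 0.

As a check, the Euler characteristic is 10 − 17 + 7 − 1 = -1, which agrees with 1 − 2 + 0 − 0 = -1.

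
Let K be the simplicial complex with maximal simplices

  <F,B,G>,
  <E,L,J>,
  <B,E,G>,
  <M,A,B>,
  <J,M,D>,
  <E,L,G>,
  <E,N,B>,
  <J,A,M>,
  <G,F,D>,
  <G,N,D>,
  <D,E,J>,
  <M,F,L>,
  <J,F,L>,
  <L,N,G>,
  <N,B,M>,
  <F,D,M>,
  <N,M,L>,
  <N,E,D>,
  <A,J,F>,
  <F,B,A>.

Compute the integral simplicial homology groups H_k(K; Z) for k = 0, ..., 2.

Take the total order A < B < D < E < F < G < J < L < M < N on the vertex set. Then K (dimension 2) consists of the simplices:

  0-simplices (10): A, B, D, E, F, G, J, L, M, N
  1-simplices (30): AB, AF, AJ, AM, BE, BF, BG, BM, BN, DE, DF, DG, DJ, DM, DN, EG, EJ, EL, EN, FG, FJ, FL, FM, GL, GN, JL, JM, LM, LN, MN
  2-simplices (20): ABF, ABM, AFJ, AJM, BEG, BEN, BFG, BMN, DEJ, DEN, DFG, DFM, DGN, DJM, EGL, EJL, FJL, FLM, GLN, LMN

so the chain groups are C_0 ≅ Z^10, C_1 ≅ Z^30, C_2 ≅ Z^20.

Boundary ∂_1: C_1 → C_0 maps an edge to its endpoints' difference, ∂[p,q] = q − p. For instance
  ∂MN = N − M.
As a 10×30 matrix over Z this has rank 9, with invariant factors (1,1,1,1,1,1,1,1,1).

Boundary ∂_2: C_2 → C_1 maps a triangle to the signed sum of its edges. For instance
  ∂BFG = FG − BG + BF,
  ∂DFG = FG − DG + DF.
As a 30×20 matrix over Z this has rank 20, with invariant factors (1,1,1,1,1,1,1,1,1,1,1,1,1,1,1,1,1,1,1,2).

Now H_k = ker ∂_k / im ∂_{k+1}, so:

  H_0: rank C_0 − rank ∂_1 = 10 − 9 = 1, and the invariant factors of ∂_1 are all 1, so H_0 ≅ Z.
  H_1: rank ker ∂_1 − rank ∂_2 = (30 − 9) − 20 = 1, and ∂_2 has invariant factor 2 > 1, so H_1 ≅ Z ⊕ Z_2.
  H_2: rank ker ∂_2 − rank ∂_3 = (20 − 20) − 0 = 0, and there is no ∂_3, so H_2 ≅ 0.

As a check, the Euler characteristic is 10 − 30 + 20 = 0, which agrees with 1 − 1 + 0 = 0.
(K is a triangulation of the Klein bottle.)

H_0 = Z,  H_1 = Z ⊕ Z_2,  H_2 = 0.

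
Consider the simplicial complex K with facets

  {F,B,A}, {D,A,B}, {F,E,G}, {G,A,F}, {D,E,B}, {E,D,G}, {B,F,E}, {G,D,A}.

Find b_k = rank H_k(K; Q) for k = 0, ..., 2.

Fix the vertex order A < B < D < E < F < G and write every simplex with vertices in increasing order. Then dim K = 2 and the simplices of K are:

  0-simplices (6): A, B, D, E, F, G
  1-simplices (12): AB, AD, AF, AG, BD, BE, BF, DE, DG, EF, EG, FG
  2-simplices (8): ABD, ABF, ADG, AFG, BDE, BEF, DEG, EFG

giving chain groups C_0 ≅ Z^6, C_1 ≅ Z^12, C_2 ≅ Z^8.

∂_1: C_1 → C_0 maps an edge to its endpoints' difference, ∂[p,q] = q − p. For instance
  ∂AD = D − A.
As a 6×12 matrix over Z this has rank 5, with invariant factors (1,1,1,1,1).

∂_2: C_2 → C_1 sends each 2-simplex [p,q,r] to [q,r] − [p,r] + [p,q]. For instance
  ∂BDE = DE − BE + BD,
  ∂ABF = BF − AF + AB.
The resulting 12×8 matrix has rank 7, and its Smith normal form has invariant factors (1,1,1,1,1,1,1).

Now H_k = ker ∂_k / im ∂_{k+1}, so:

  H_0: rank C_0 − rank ∂_1 = 6 − 5 = 1, and the invariant factors of ∂_1 are all 1, so H_0 = Z.
  H_1: rank ker ∂_1 − rank ∂_2 = (12 − 5) − 7 = 0, and the invariant factors of ∂_2 are all 1, so H_1 = 0.
  H_2: rank ker ∂_2 − rank ∂_3 = (8 − 7) − 0 = 1, and there is no ∂_3, so H_2 = Z.

Hence the Betti numbers are b_0 = 1, b_1 = 0, b_2 = 1.

b_0 = 1, b_1 = 0, b_2 = 1.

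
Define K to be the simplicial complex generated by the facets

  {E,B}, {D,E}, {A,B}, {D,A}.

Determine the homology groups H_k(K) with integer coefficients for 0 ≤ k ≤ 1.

H_0 = Z,  H_1 = Z.

Fix the vertex order A < B < D < E and write every simplex with vertices in increasing order. Then dim K = 1 and the simplices of K are:

  0-simplices (4): A, B, D, E
  1-simplices (4): AB, AD, BE, DE

Hence C_0 ≅ Z^4, C_1 ≅ Z^4.

The boundary map ∂_1: C_1 → C_0 is given by ∂[p,q] = [q] − [p]. For instance
  ∂AB = B − A.
The resulting 4×4 matrix has rank 3, and its Smith normal form has invariant factors (1,1,1).

From H_k ≅ ker(∂_k) / im(∂_{k+1}) we obtain:

  H_0: rank C_0 − rank ∂_1 = 4 − 3 = 1, and the invariant factors of ∂_1 are all 1, so H_0 ≅ Z.
  H_1: rank ker ∂_1 − rank ∂_2 = (4 − 3) − 0 = 1, and there is no ∂_2, so H_1 ≅ Z.

As a check, the Euler characteristic is 4 − 4 = 0, which agrees with 1 − 1 = 0.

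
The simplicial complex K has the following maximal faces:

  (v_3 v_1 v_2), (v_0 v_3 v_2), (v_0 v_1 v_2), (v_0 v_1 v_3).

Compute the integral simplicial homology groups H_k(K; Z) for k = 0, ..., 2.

Take the total order v_0 < v_1 < v_2 < v_3 on the vertex set. Then K (dimension 2) consists of the simplices:

  0-simplices (4): [v_0], [v_1], [v_2], [v_3]
  1-simplices (6): [v_0,v_1], [v_0,v_2], [v_0,v_3], [v_1,v_2], [v_1,v_3], [v_2,v_3]
  2-simplices (4): [v_0,v_1,v_2], [v_0,v_1,v_3], [v_0,v_2,v_3], [v_1,v_2,v_3]

giving chain groups C_0 ≅ Z^4, C_1 ≅ Z^6, C_2 ≅ Z^4.

∂_1: C_1 → C_0 sends each edge [p,q] (with p < q) to q − p.
As a 4×6 matrix over Z this has rank 3, with invariant factors (1,1,1).

Boundary ∂_2: C_2 → C_1 sends each 2-simplex [p,q,r] to [q,r] − [p,r] + [p,q]. For instance
  ∂[v_1,v_2,v_3] = [v_2,v_3] − [v_1,v_3] + [v_1,v_2],
  ∂[v_0,v_1,v_2] = [v_1,v_2] − [v_0,v_2] + [v_0,v_1].
The resulting 6×4 matrix has rank 3, and its Smith normal form has invariant factors (1,1,1).

Now H_k = ker ∂_k / im ∂_{k+1}, so:

  H_0: rank C_0 − rank ∂_1 = 4 − 3 = 1, and the invariant factors of ∂_1 are all 1, so H_0 ≅ Z.
  H_1: rank ker ∂_1 − rank ∂_2 = (6 − 3) − 3 = 0, and the invariant factors of ∂_2 are all 1, so H_1 ≅ 0.
  H_2: rank ker ∂_2 − rank ∂_3 = (4 − 3) − 0 = 1, and there is no ∂_3, so H_2 ≅ Z.

H_0 = Z,  H_1 = 0,  H_2 = Z.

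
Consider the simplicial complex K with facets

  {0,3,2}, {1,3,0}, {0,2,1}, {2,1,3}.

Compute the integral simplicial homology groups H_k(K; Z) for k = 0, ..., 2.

H_0 = Z,  H_1 = 0,  H_2 = Z.

Take the total order 0 < 1 < 2 < 3 on the vertex set. Then K (dimension 2) consists of the simplices:

  0-simplices (4): [0], [1], [2], [3]
  1-simplices (6): [0,1], [0,2], [0,3], [1,2], [1,3], [2,3]
  2-simplices (4): [0,1,2], [0,1,3], [0,2,3], [1,2,3]

giving chain groups C_0 ≅ Z^4, C_1 ≅ Z^6, C_2 ≅ Z^4.

The boundary map ∂_1: C_1 → C_0 maps an edge to its endpoints' difference, ∂[p,q] = q − p.
This gives a 4×6 integer matrix of rank 3; reducing to Smith normal form yields diagonal entries (1,1,1).

The boundary map ∂_2: C_2 → C_1 acts by ∂[p,q,r] = [q,r] − [p,r] + [p,q]. For instance
  ∂[0,1,3] = [1,3] − [0,3] + [0,1],
  ∂[0,2,3] = [2,3] − [0,3] + [0,2].
The 6×4 boundary matrix has rank 3 and Smith normal form diag(1,1,1).

From H_k ≅ ker(∂_k) / im(∂_{k+1}) we obtain:

  H_0: rank C_0 − rank ∂_1 = 4 − 3 = 1, and the invariant factors of ∂_1 are all 1, so H_0 ≅ Z.
  H_1: rank ker ∂_1 − rank ∂_2 = (6 − 3) − 3 = 0, and the invariant factors of ∂_2 are all 1, so H_1 ≅ 0.
  H_2: rank ker ∂_2 − rank ∂_3 = (4 − 3) − 0 = 1, and there is no ∂_3, so H_2 ≅ Z.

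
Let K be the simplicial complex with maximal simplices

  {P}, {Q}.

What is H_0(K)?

Take the total order P < Q on the vertex set. Then K (dimension 0) consists of the simplices:

  0-simplices (2): P, Q

giving chain groups C_0 ≅ Z^2.

From H_k ≅ ker(∂_k) / im(∂_{k+1}) we obtain:

  H_0: rank C_0 − rank ∂_1 = 2 − 0 = 2, and there is no ∂_1, so H_0 ≅ Z^2.

H_0 = Z^2.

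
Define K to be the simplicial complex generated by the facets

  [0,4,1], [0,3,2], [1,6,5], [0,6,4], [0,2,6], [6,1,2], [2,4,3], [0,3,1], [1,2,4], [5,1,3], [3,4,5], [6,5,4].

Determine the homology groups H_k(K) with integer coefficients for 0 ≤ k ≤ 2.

Fix the vertex order 0 < 1 < 2 < 3 < 4 < 5 < 6 and write every simplex with vertices in increasing order. Then dim K = 2 and the simplices of K are:

  0-simplices (7): [0], [1], [2], [3], [4], [5], [6]
  1-simplices (18): [0,1], [0,2], [0,3], [0,4], [0,6], [1,2], [1,3], [1,4], [1,5], [1,6], [2,3], [2,4], [2,6], [3,4], [3,5], [4,5], [4,6], [5,6]
  2-simplices (12): [0,1,3], [0,1,4], [0,2,3], [0,2,6], [0,4,6], [1,2,4], [1,2,6], [1,3,5], [1,5,6], [2,3,4], [3,4,5], [4,5,6]

so the chain groups are C_0 ≅ Z^7, C_1 ≅ Z^18, C_2 ≅ Z^12.

Boundary ∂_1: C_1 → C_0 maps an edge to its endpoints' difference, ∂[p,q] = q − p.
The 7×18 boundary matrix has rank 6 and Smith normal form diag(1,1,1,1,1,1).

The boundary map ∂_2: C_2 → C_1 sends each 2-simplex [p,q,r] to [q,r] − [p,r] + [p,q]. For instance
  ∂[0,4,6] = [4,6] − [0,6] + [0,4],
  ∂[0,1,4] = [1,4] − [0,4] + [0,1].
As a 18×12 matrix over Z this has rank 12, with invariant factors (1,1,1,1,1,1,1,1,1,1,1,2).

From H_k ≅ ker(∂_k) / im(∂_{k+1}) we obtain:

  H_0: rank C_0 − rank ∂_1 = 7 − 6 = 1, and the invariant factors of ∂_1 are all 1, so H_0 = Z.
  H_1: rank ker ∂_1 − rank ∂_2 = (18 − 6) − 12 = 0, and ∂_2 has invariant factor 2 > 1, so H_1 = Z/2.
  H_2: rank ker ∂_2 − rank ∂_3 = (12 − 12) − 0 = 0, and there is no ∂_3, so H_2 = 0.

H_0 = Z,  H_1 = Z/2,  H_2 = 0.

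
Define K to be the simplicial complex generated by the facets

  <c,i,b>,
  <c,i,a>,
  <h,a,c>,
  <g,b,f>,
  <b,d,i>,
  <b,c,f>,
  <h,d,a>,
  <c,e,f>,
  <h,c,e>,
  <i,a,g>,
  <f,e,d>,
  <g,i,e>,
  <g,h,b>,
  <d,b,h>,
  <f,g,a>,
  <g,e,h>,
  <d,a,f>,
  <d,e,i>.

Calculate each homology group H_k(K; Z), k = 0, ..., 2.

H_0 = Z,  H_1 = Z^2,  H_2 = Z.

K has 9 vertices, 27 edges, 18 triangles.
rank ∂_0 = 0, rank ∂_1 = 8 ⇒ b_0 = 9 − 0 − 8 = 1; all invariant factors of ∂_1 are 1 so no torsion. So H_0 ≅ Z.
rank ∂_1 = 8, rank ∂_2 = 17 ⇒ b_1 = 27 − 8 − 17 = 2; all invariant factors of ∂_2 are 1 so no torsion. So H_1 ≅ Z^2.
rank ∂_2 = 17, rank ∂_3 = 0 ⇒ b_2 = 18 − 17 − 0 = 1. So H_2 ≅ Z.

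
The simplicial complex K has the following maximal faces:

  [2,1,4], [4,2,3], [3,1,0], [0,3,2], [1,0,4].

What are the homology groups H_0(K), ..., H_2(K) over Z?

Order the vertices as 0 < 1 < 2 < 3 < 4. Listing each simplex with vertices in this order, K has dimension 2 with simplices:

  0-simplices (5): [0], [1], [2], [3], [4]
  1-simplices (10): [0,1], [0,2], [0,3], [0,4], [1,2], [1,3], [1,4], [2,3], [2,4], [3,4]
  2-simplices (5): [0,1,3], [0,1,4], [0,2,3], [1,2,4], [2,3,4]

Hence C_0 ≅ Z^5, C_1 ≅ Z^10, C_2 ≅ Z^5.

The boundary map ∂_1: C_1 → C_0 sends each edge [p,q] (with p < q) to q − p. For instance
  ∂[0,4] = [4] − [0].
As a 5×10 matrix over Z this has rank 4, with invariant factors (1,1,1,1).

∂_2: C_2 → C_1 sends each 2-simplex [p,q,r] to [q,r] − [p,r] + [p,q]. For instance
  ∂[0,1,4] = [1,4] − [0,4] + [0,1],
  ∂[0,2,3] = [2,3] − [0,3] + [0,2].
The 10×5 boundary matrix has rank 5 and Smith normal form diag(1,1,1,1,1).

From H_k ≅ ker(∂_k) / im(∂_{k+1}) we obtain:

  H_0: rank C_0 − rank ∂_1 = 5 − 4 = 1, and the invariant factors of ∂_1 are all 1, so H_0 ≅ Z.
  H_1: rank ker ∂_1 − rank ∂_2 = (10 − 4) − 5 = 1, and the invariant factors of ∂_2 are all 1, so H_1 ≅ Z.
  H_2: rank ker ∂_2 − rank ∂_3 = (5 − 5) − 0 = 0, and there is no ∂_3, so H_2 ≅ 0.

H_0 ≅ Z,  H_1 ≅ Z,  H_2 = 0.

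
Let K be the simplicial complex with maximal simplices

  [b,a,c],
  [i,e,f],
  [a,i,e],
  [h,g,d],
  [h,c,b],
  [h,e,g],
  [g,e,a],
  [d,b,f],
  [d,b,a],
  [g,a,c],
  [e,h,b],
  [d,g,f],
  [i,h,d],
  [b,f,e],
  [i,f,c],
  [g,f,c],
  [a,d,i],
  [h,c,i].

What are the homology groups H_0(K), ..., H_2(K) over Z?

H_0 = Z,  H_1 = Z^2,  H_2 = Z.

K has 9 vertices, 27 edges, 18 triangles.
rank ∂_0 = 0, rank ∂_1 = 8 ⇒ b_0 = 9 − 0 − 8 = 1; all invariant factors of ∂_1 are 1 so no torsion. So H_0 ≅ Z.
rank ∂_1 = 8, rank ∂_2 = 17 ⇒ b_1 = 27 − 8 − 17 = 2; all invariant factors of ∂_2 are 1 so no torsion. So H_1 ≅ Z^2.
rank ∂_2 = 17, rank ∂_3 = 0 ⇒ b_2 = 18 − 17 − 0 = 1. So H_2 ≅ Z.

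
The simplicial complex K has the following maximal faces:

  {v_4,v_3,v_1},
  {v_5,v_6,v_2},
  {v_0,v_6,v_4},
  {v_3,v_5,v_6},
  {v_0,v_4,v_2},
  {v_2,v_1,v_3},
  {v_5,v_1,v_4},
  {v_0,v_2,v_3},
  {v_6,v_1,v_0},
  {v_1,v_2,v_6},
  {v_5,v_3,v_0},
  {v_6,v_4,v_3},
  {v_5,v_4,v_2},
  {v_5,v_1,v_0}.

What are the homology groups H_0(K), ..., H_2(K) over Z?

Fix the vertex order v_0 < v_1 < v_2 < v_3 < v_4 < v_5 < v_6 and write every simplex with vertices in increasing order. Then dim K = 2 and the simplices of K are:

  0-simplices (7): [v_0], [v_1], [v_2], [v_3], [v_4], [v_5], [v_6]
  1-simplices (21): (21 of them)
  2-simplices (14): (14 of them)

giving chain groups C_0 ≅ Z^7, C_1 ≅ Z^21, C_2 ≅ Z^14.

∂_1: C_1 → C_0 sends each edge [p,q] (with p < q) to q − p.
As a 7×21 matrix over Z this has rank 6, with invariant factors (1,1,1,1,1,1).

The boundary map ∂_2: C_2 → C_1 acts by ∂[p,q,r] = [q,r] − [p,r] + [p,q]. For instance
  ∂[v_0,v_4,v_6] = [v_4,v_6] − [v_0,v_6] + [v_0,v_4],
  ∂[v_3,v_5,v_6] = [v_5,v_6] − [v_3,v_6] + [v_3,v_5].
The resulting 21×14 matrix has rank 13, and its Smith normal form has invariant factors (1,1,1,1,1,1,1,1,1,1,1,1,1).

Computing H_k = (kernel of ∂_k) / (image of ∂_{k+1}):

  H_0: rank C_0 − rank ∂_1 = 7 − 6 = 1, and the invariant factors of ∂_1 are all 1, so H_0 = Z.
  H_1: rank ker ∂_1 − rank ∂_2 = (21 − 6) − 13 = 2, and the invariant factors of ∂_2 are all 1, so H_1 = Z^2.
  H_2: rank ker ∂_2 − rank ∂_3 = (14 − 13) − 0 = 1, and there is no ∂_3, so H_2 = Z.

H_0 ≅ Z,  H_1 ≅ Z^2,  H_2 ≅ Z.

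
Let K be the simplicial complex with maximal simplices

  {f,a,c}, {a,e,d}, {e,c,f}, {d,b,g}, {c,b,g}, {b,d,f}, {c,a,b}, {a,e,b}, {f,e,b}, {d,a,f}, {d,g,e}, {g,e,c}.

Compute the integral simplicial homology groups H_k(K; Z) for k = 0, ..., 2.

Order the vertices as a < b < c < d < e < f < g. Listing each simplex with vertices in this order, K has dimension 2 with simplices:

  0-simplices (7): a, b, c, d, e, f, g
  1-simplices (18): ab, ac, ad, ae, af, bc, bd, be, bf, bg, ce, cf, cg, de, df, dg, ef, eg
  2-simplices (12): abc, abe, acf, ade, adf, bcg, bdf, bdg, bef, cef, ceg, deg

giving chain groups C_0 ≅ Z^7, C_1 ≅ Z^18, C_2 ≅ Z^12.

∂_1: C_1 → C_0 is given by ∂[p,q] = [q] − [p].
The 7×18 boundary matrix has rank 6 and Smith normal form diag(1,1,1,1,1,1).

Boundary ∂_2: C_2 → C_1 acts by ∂[p,q,r] = [q,r] − [p,r] + [p,q]. For instance
  ∂ceg = eg − cg + ce,
  ∂bdg = dg − bg + bd.
The resulting 18×12 matrix has rank 12, and its Smith normal form has invariant factors (1,1,1,1,1,1,1,1,1,1,1,2).

Now H_k = ker ∂_k / im ∂_{k+1}, so:

  H_0: rank C_0 − rank ∂_1 = 7 − 6 = 1, and the invariant factors of ∂_1 are all 1, so H_0 ≅ Z.
  H_1: rank ker ∂_1 − rank ∂_2 = (18 − 6) − 12 = 0, and ∂_2 has invariant factor 2 > 1, so H_1 ≅ Z/2Z.
  H_2: rank ker ∂_2 − rank ∂_3 = (12 − 12) − 0 = 0, and there is no ∂_3, so H_2 ≅ 0.

As a check, the Euler characteristic is 7 − 18 + 12 = 1, which agrees with 1 − 0 + 0 = 1.

H_0 ≅ Z,  H_1 ≅ Z/2Z,  H_2 = 0.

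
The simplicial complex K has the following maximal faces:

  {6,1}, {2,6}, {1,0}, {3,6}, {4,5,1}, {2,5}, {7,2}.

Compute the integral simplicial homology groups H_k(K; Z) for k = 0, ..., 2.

H_0 ≅ Z,  H_1 ≅ Z,  H_2 = 0.

Order the vertices as 0 < 1 < 2 < 3 < 4 < 5 < 6 < 7. Listing each simplex with vertices in this order, K has dimension 2 with simplices:

  0-simplices (8): [0], [1], [2], [3], [4], [5], [6], [7]
  1-simplices (9): [0,1], [1,4], [1,5], [1,6], [2,5], [2,6], [2,7], [3,6], [4,5]
  2-simplices (1): [1,4,5]

so the chain groups are C_0 ≅ Z^8, C_1 ≅ Z^9, C_2 ≅ Z^1.

The boundary map ∂_1: C_1 → C_0 sends each edge [p,q] (with p < q) to q − p.
The 8×9 boundary matrix has rank 7 and Smith normal form diag(1,1,1,1,1,1,1).

∂_2: C_2 → C_1 sends each 2-simplex [p,q,r] to [q,r] − [p,r] + [p,q]. For instance
  ∂[1,4,5] = [4,5] − [1,5] + [1,4].
This gives a 9×1 integer matrix of rank 1; reducing to Smith normal form yields diagonal entries (1).

Now H_k = ker ∂_k / im ∂_{k+1}, so:

  H_0: rank C_0 − rank ∂_1 = 8 − 7 = 1, and the invariant factors of ∂_1 are all 1, so H_0 ≅ Z.
  H_1: rank ker ∂_1 − rank ∂_2 = (9 − 7) − 1 = 1, and the invariant factors of ∂_2 are all 1, so H_1 ≅ Z.
  H_2: rank ker ∂_2 − rank ∂_3 = (1 − 1) − 0 = 0, and there is no ∂_3, so H_2 ≅ 0.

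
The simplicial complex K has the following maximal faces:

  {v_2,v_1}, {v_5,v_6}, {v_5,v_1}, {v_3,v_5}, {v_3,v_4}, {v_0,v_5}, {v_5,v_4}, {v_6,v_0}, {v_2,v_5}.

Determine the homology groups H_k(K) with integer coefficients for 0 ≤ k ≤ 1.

H_0 ≅ Z,  H_1 ≅ Z^3.

Fix the vertex order v_0 < v_1 < v_2 < v_3 < v_4 < v_5 < v_6 and write every simplex with vertices in increasing order. Then dim K = 1 and the simplices of K are:

  0-simplices (7): [v_0], [v_1], [v_2], [v_3], [v_4], [v_5], [v_6]
  1-simplices (9): [v_0,v_5], [v_0,v_6], [v_1,v_2], [v_1,v_5], [v_2,v_5], [v_3,v_4], [v_3,v_5], [v_4,v_5], [v_5,v_6]

so the chain groups are C_0 ≅ Z^7, C_1 ≅ Z^9.

∂_1: C_1 → C_0 maps an edge to its endpoints' difference, ∂[p,q] = q − p. For instance
  ∂[v_3,v_5] = [v_5] − [v_3].
As a 7×9 matrix over Z this has rank 6, with invariant factors (1,1,1,1,1,1).

Reading off H_k = ker ∂_k / im ∂_{k+1}:

  H_0: rank C_0 − rank ∂_1 = 7 − 6 = 1, and the invariant factors of ∂_1 are all 1, so H_0 = Z.
  H_1: rank ker ∂_1 − rank ∂_2 = (9 − 6) − 0 = 3, and there is no ∂_2, so H_1 = Z^3.

(K is a triangulation of a wedge of 3 circles.)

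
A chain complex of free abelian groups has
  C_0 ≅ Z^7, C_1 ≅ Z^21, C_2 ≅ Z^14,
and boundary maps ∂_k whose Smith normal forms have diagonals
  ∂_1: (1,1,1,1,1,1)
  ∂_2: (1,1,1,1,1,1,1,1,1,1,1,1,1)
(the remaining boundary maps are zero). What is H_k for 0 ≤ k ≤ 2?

H_0: b_0 = 7 − 0 − 6 = 1; torsion from ∂_1 factors > 1: none. So H_0 ≅ Z.
H_1: b_1 = 21 − 6 − 13 = 2; torsion from ∂_2 factors > 1: none. So H_1 ≅ Z^2.
H_2: b_2 = 14 − 13 − 0 = 1; torsion from ∂_3 factors > 1: none. So H_2 ≅ Z.

H_0 ≅ Z,  H_1 ≅ Z^2,  H_2 ≅ Z.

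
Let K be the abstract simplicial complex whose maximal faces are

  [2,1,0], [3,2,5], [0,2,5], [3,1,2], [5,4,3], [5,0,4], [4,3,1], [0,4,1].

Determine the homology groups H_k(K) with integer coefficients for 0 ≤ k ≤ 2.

K has 6 vertices, 12 edges, 8 triangles.
rank ∂_0 = 0, rank ∂_1 = 5 ⇒ b_0 = 6 − 0 − 5 = 1; all invariant factors of ∂_1 are 1 so no torsion. So H_0 = Z.
rank ∂_1 = 5, rank ∂_2 = 7 ⇒ b_1 = 12 − 5 − 7 = 0; all invariant factors of ∂_2 are 1 so no torsion. So H_1 = 0.
rank ∂_2 = 7, rank ∂_3 = 0 ⇒ b_2 = 8 − 7 − 0 = 1. So H_2 = Z.

H_0 = Z,  H_1 = 0,  H_2 = Z.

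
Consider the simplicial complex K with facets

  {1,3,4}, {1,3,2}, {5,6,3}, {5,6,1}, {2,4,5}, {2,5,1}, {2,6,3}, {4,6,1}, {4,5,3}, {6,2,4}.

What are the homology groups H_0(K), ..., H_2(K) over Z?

Take the total order 1 < 2 < 3 < 4 < 5 < 6 on the vertex set. Then K (dimension 2) consists of the simplices:

  0-simplices (6): [1], [2], [3], [4], [5], [6]
  1-simplices (15): [1,2], [1,3], [1,4], [1,5], [1,6], [2,3], [2,4], [2,5], [2,6], [3,4], [3,5], [3,6], [4,5], [4,6], [5,6]
  2-simplices (10): [1,2,3], [1,2,5], [1,3,4], [1,4,6], [1,5,6], [2,3,6], [2,4,5], [2,4,6], [3,4,5], [3,5,6]

Hence C_0 ≅ Z^6, C_1 ≅ Z^15, C_2 ≅ Z^10.

The boundary map ∂_1: C_1 → C_0 maps an edge to its endpoints' difference, ∂[p,q] = q − p.
The resulting 6×15 matrix has rank 5, and its Smith normal form has invariant factors (1,1,1,1,1).

The boundary map ∂_2: C_2 → C_1 sends each 2-simplex [p,q,r] to [q,r] − [p,r] + [p,q]. For instance
  ∂[1,4,6] = [4,6] − [1,6] + [1,4],
  ∂[2,3,6] = [3,6] − [2,6] + [2,3].
This gives a 15×10 integer matrix of rank 10; reducing to Smith normal form yields diagonal entries (1,1,1,1,1,1,1,1,1,2).

From H_k ≅ ker(∂_k) / im(∂_{k+1}) we obtain:

  H_0: rank C_0 − rank ∂_1 = 6 − 5 = 1, and the invariant factors of ∂_1 are all 1, so H_0 ≅ Z.
  H_1: rank ker ∂_1 − rank ∂_2 = (15 − 5) − 10 = 0, and ∂_2 has invariant factor 2 > 1, so H_1 ≅ Z/2.
  H_2: rank ker ∂_2 − rank ∂_3 = (10 − 10) − 0 = 0, and there is no ∂_3, so H_2 ≅ 0.

H_0 ≅ Z,  H_1 ≅ Z/2,  H_2 = 0.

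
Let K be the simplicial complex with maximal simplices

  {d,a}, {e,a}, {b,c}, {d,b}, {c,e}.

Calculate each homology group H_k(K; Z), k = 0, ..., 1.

We work with the vertex ordering a < b < c < d < e. The simplices of K, each written with vertices in increasing order, are:

  0-simplices (5): a, b, c, d, e
  1-simplices (5): ad, ae, bc, bd, ce

so the chain groups are C_0 ≅ Z^5, C_1 ≅ Z^5.

Boundary ∂_1: C_1 → C_0 sends each edge [p,q] (with p < q) to q − p. For instance
  ∂ad = d − a.
The 5×5 boundary matrix has rank 4 and Smith normal form diag(1,1,1,1).

Reading off H_k = ker ∂_k / im ∂_{k+1}:

  H_0: rank C_0 − rank ∂_1 = 5 − 4 = 1, and the invariant factors of ∂_1 are all 1, so H_0 = Z.
  H_1: rank ker ∂_1 − rank ∂_2 = (5 − 4) − 0 = 1, and there is no ∂_2, so H_1 = Z.

H_0 ≅ Z,  H_1 ≅ Z.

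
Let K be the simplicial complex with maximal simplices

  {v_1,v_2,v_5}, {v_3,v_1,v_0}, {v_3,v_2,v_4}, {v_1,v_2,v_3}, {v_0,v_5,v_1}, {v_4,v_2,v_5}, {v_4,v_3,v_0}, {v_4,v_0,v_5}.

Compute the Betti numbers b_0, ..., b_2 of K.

b_0 = 1, b_1 = 0, b_2 = 1.

Take the total order v_0 < v_1 < v_2 < v_3 < v_4 < v_5 on the vertex set. Then K (dimension 2) consists of the simplices:

  0-simplices (6): [v_0], [v_1], [v_2], [v_3], [v_4], [v_5]
  1-simplices (12): [v_0,v_1], [v_0,v_3], [v_0,v_4], [v_0,v_5], [v_1,v_2], [v_1,v_3], [v_1,v_5], [v_2,v_3], [v_2,v_4], [v_2,v_5], [v_3,v_4], [v_4,v_5]
  2-simplices (8): [v_0,v_1,v_3], [v_0,v_1,v_5], [v_0,v_3,v_4], [v_0,v_4,v_5], [v_1,v_2,v_3], [v_1,v_2,v_5], [v_2,v_3,v_4], [v_2,v_4,v_5]

Hence C_0 ≅ Z^6, C_1 ≅ Z^12, C_2 ≅ Z^8.

Boundary ∂_1: C_1 → C_0 is given by ∂[p,q] = [q] − [p]. For instance
  ∂[v_1,v_3] = [v_3] − [v_1].
This gives a 6×12 integer matrix of rank 5; reducing to Smith normal form yields diagonal entries (1,1,1,1,1).

The boundary map ∂_2: C_2 → C_1 sends each 2-simplex [p,q,r] to [q,r] − [p,r] + [p,q]. For instance
  ∂[v_0,v_4,v_5] = [v_4,v_5] − [v_0,v_5] + [v_0,v_4],
  ∂[v_0,v_1,v_5] = [v_1,v_5] − [v_0,v_5] + [v_0,v_1].
The 12×8 boundary matrix has rank 7 and Smith normal form diag(1,1,1,1,1,1,1).

Computing H_k = (kernel of ∂_k) / (image of ∂_{k+1}):

  H_0: rank C_0 − rank ∂_1 = 6 − 5 = 1, and the invariant factors of ∂_1 are all 1, so H_0 = Z.
  H_1: rank ker ∂_1 − rank ∂_2 = (12 − 5) − 7 = 0, and the invariant factors of ∂_2 are all 1, so H_1 = 0.
  H_2: rank ker ∂_2 − rank ∂_3 = (8 − 7) − 0 = 1, and there is no ∂_3, so H_2 = Z.

As a check, the Euler characteristic is 6 − 12 + 8 = 2, which agrees with 1 − 0 + 1 = 2.
(K is a triangulation of the 2-sphere S^2.)

Hence the Betti numbers are b_0 = 1, b_1 = 0, b_2 = 1.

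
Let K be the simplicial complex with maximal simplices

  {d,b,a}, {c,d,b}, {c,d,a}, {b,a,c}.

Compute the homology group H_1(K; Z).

We work with the vertex ordering a < b < c < d. The simplices of K, each written with vertices in increasing order, are:

  0-simplices (4): a, b, c, d
  1-simplices (6): ab, ac, ad, bc, bd, cd
  2-simplices (4): abc, abd, acd, bcd

so the chain groups are C_0 ≅ Z^4, C_1 ≅ Z^6, C_2 ≅ Z^4.

The boundary map ∂_1: C_1 → C_0 is given by ∂[p,q] = [q] − [p]. For instance
  ∂bc = c − b.
This gives a 4×6 integer matrix of rank 3; reducing to Smith normal form yields diagonal entries (1,1,1).

∂_2: C_2 → C_1 acts by ∂[p,q,r] = [q,r] − [p,r] + [p,q]. For instance
  ∂abd = bd − ad + ab,
  ∂acd = cd − ad + ac.
The 6×4 boundary matrix has rank 3 and Smith normal form diag(1,1,1).

Computing H_k = (kernel of ∂_k) / (image of ∂_{k+1}):

  H_1: rank ker ∂_1 − rank ∂_2 = (6 − 3) − 3 = 0, and the invariant factors of ∂_2 are all 1, so H_1 ≅ 0.

H_1 ≅ 0.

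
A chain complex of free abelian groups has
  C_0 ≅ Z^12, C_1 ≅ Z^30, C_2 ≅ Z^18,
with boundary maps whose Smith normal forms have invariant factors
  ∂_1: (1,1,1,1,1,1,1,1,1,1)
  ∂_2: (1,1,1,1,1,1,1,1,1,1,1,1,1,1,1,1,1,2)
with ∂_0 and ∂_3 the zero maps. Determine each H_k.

H_0 = Z^2,  H_1 = Z^2 ⊕ Z_2,  H_2 = 0.

H_0: b_0 = 12 − 0 − 10 = 2; torsion from ∂_1 factors > 1: none. So H_0 = Z^2.
H_1: b_1 = 30 − 10 − 18 = 2; torsion from ∂_2 factors > 1: [2]. So H_1 = Z^2 ⊕ Z_2.
H_2: b_2 = 18 − 18 − 0 = 0; torsion from ∂_3 factors > 1: none. So H_2 = 0.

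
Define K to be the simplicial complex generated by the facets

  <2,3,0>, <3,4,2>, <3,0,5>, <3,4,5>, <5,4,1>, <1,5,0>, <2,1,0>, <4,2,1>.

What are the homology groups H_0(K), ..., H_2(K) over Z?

H_0 = Z,  H_1 = 0,  H_2 = Z.

We work with the vertex ordering 0 < 1 < 2 < 3 < 4 < 5. The simplices of K, each written with vertices in increasing order, are:

  0-simplices (6): [0], [1], [2], [3], [4], [5]
  1-simplices (12): [0,1], [0,2], [0,3], [0,5], [1,2], [1,4], [1,5], [2,3], [2,4], [3,4], [3,5], [4,5]
  2-simplices (8): [0,1,2], [0,1,5], [0,2,3], [0,3,5], [1,2,4], [1,4,5], [2,3,4], [3,4,5]

Hence C_0 ≅ Z^6, C_1 ≅ Z^12, C_2 ≅ Z^8.

The boundary map ∂_1: C_1 → C_0 maps an edge to its endpoints' difference, ∂[p,q] = q − p. For instance
  ∂[0,5] = [5] − [0].
The 6×12 boundary matrix has rank 5 and Smith normal form diag(1,1,1,1,1).

∂_2: C_2 → C_1 sends each 2-simplex [p,q,r] to [q,r] − [p,r] + [p,q]. For instance
  ∂[2,3,4] = [3,4] − [2,4] + [2,3],
  ∂[1,2,4] = [2,4] − [1,4] + [1,2].
The 12×8 boundary matrix has rank 7 and Smith normal form diag(1,1,1,1,1,1,1).

Reading off H_k = ker ∂_k / im ∂_{k+1}:

  H_0: rank C_0 − rank ∂_1 = 6 − 5 = 1, and the invariant factors of ∂_1 are all 1, so H_0 = Z.
  H_1: rank ker ∂_1 − rank ∂_2 = (12 − 5) − 7 = 0, and the invariant factors of ∂_2 are all 1, so H_1 = 0.
  H_2: rank ker ∂_2 − rank ∂_3 = (8 − 7) − 0 = 1, and there is no ∂_3, so H_2 = Z.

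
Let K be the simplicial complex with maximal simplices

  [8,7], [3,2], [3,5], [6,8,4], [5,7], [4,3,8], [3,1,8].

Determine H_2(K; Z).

H_2 = 0.

Fix the vertex order 1 < 2 < 3 < 4 < 5 < 6 < 7 < 8 and write every simplex with vertices in increasing order. Then dim K = 2 and the simplices of K are:

  0-simplices (8): [1], [2], [3], [4], [5], [6], [7], [8]
  1-simplices (11): [1,3], [1,8], [2,3], [3,4], [3,5], [3,8], [4,6], [4,8], [5,7], [6,8], [7,8]
  2-simplices (3): [1,3,8], [3,4,8], [4,6,8]

Hence C_0 ≅ Z^8, C_1 ≅ Z^11, C_2 ≅ Z^3.

Boundary ∂_1: C_1 → C_0 sends each edge [p,q] (with p < q) to q − p.
The 8×11 boundary matrix has rank 7 and Smith normal form diag(1,1,1,1,1,1,1).

∂_2: C_2 → C_1 sends each 2-simplex [p,q,r] to [q,r] − [p,r] + [p,q]. For instance
  ∂[4,6,8] = [6,8] − [4,8] + [4,6],
  ∂[3,4,8] = [4,8] − [3,8] + [3,4].
This gives a 11×3 integer matrix of rank 3; reducing to Smith normal form yields diagonal entries (1,1,1).

Computing H_k = (kernel of ∂_k) / (image of ∂_{k+1}):

  H_2: rank ker ∂_2 − rank ∂_3 = (3 − 3) − 0 = 0, and there is no ∂_3, so H_2 = 0.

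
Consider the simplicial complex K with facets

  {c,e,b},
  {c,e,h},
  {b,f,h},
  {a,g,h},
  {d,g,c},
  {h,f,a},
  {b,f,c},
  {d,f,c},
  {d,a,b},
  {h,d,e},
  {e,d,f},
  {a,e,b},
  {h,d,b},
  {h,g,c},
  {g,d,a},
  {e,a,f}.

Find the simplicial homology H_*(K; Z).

H_0 ≅ Z,  H_1 ≅ Z^2,  H_2 ≅ Z.

Take the total order a < b < c < d < e < f < g < h on the vertex set. Then K (dimension 2) consists of the simplices:

  0-simplices (8): a, b, c, d, e, f, g, h
  1-simplices (24): ab, ad, ae, af, ag, ah, bc, bd, be, bf, bh, cd, ce, cf, cg, ch, de, df, dg, dh, ef, eh, fh, gh
  2-simplices (16): abd, abe, adg, aef, afh, agh, bce, bcf, bdh, bfh, cdf, cdg, ceh, cgh, def, deh

giving chain groups C_0 ≅ Z^8, C_1 ≅ Z^24, C_2 ≅ Z^16.

The boundary map ∂_1: C_1 → C_0 maps an edge to its endpoints' difference, ∂[p,q] = q − p. For instance
  ∂ah = h − a.
The 8×24 boundary matrix has rank 7 and Smith normal form diag(1,1,1,1,1,1,1).

Boundary ∂_2: C_2 → C_1 sends each 2-simplex [p,q,r] to [q,r] − [p,r] + [p,q]. For instance
  ∂bce = ce − be + bc,
  ∂bcf = cf − bf + bc.
As a 24×16 matrix over Z this has rank 15, with invariant factors (1,1,1,1,1,1,1,1,1,1,1,1,1,1,1).

Reading off H_k = ker ∂_k / im ∂_{k+1}:

  H_0: rank C_0 − rank ∂_1 = 8 − 7 = 1, and the invariant factors of ∂_1 are all 1, so H_0 = Z.
  H_1: rank ker ∂_1 − rank ∂_2 = (24 − 7) − 15 = 2, and the invariant factors of ∂_2 are all 1, so H_1 = Z^2.
  H_2: rank ker ∂_2 − rank ∂_3 = (16 − 15) − 0 = 1, and there is no ∂_3, so H_2 = Z.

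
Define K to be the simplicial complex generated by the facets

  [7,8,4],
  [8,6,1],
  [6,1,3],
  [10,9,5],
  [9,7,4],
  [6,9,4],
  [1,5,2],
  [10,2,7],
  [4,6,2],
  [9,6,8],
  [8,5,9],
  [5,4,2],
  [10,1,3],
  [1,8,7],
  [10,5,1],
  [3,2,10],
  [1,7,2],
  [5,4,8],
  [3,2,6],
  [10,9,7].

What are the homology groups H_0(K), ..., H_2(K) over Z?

H_0 ≅ Z,  H_1 ≅ Z ⊕ Z_2,  H_2 = 0.

Take the total order 1 < 2 < 3 < 4 < 5 < 6 < 7 < 8 < 9 < 10 on the vertex set. Then K (dimension 2) consists of the simplices:

  0-simplices (10): [1], [2], [3], [4], [5], [6], [7], [8], [9], [10]
  1-simplices (30): (30 of them)
  2-simplices (20): (20 of them)

giving chain groups C_0 ≅ Z^10, C_1 ≅ Z^30, C_2 ≅ Z^20.

The boundary map ∂_1: C_1 → C_0 maps an edge to its endpoints' difference, ∂[p,q] = q − p. For instance
  ∂[2,3] = [3] − [2].
As a 10×30 matrix over Z this has rank 9, with invariant factors (1,1,1,1,1,1,1,1,1).

Boundary ∂_2: C_2 → C_1 sends each 2-simplex [p,q,r] to [q,r] − [p,r] + [p,q]. For instance
  ∂[1,7,8] = [7,8] − [1,8] + [1,7],
  ∂[1,2,7] = [2,7] − [1,7] + [1,2].
As a 30×20 matrix over Z this has rank 20, with invariant factors (1,1,1,1,1,1,1,1,1,1,1,1,1,1,1,1,1,1,1,2).

From H_k ≅ ker(∂_k) / im(∂_{k+1}) we obtain:

  H_0: rank C_0 − rank ∂_1 = 10 − 9 = 1, and the invariant factors of ∂_1 are all 1, so H_0 = Z.
  H_1: rank ker ∂_1 − rank ∂_2 = (30 − 9) − 20 = 1, and ∂_2 has invariant factor 2 > 1, so H_1 = Z ⊕ Z_2.
  H_2: rank ker ∂_2 − rank ∂_3 = (20 − 20) − 0 = 0, and there is no ∂_3, so H_2 = 0.

As a check, the Euler characteristic is 10 − 30 + 20 = 0, which agrees with 1 − 1 + 0 = 0.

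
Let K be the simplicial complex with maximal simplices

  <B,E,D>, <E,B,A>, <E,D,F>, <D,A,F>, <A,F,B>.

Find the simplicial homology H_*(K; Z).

H_0 ≅ Z,  H_1 ≅ Z,  H_2 = 0.

We work with the vertex ordering A < B < D < E < F. The simplices of K, each written with vertices in increasing order, are:

  0-simplices (5): A, B, D, E, F
  1-simplices (10): AB, AD, AE, AF, BD, BE, BF, DE, DF, EF
  2-simplices (5): ABE, ABF, ADF, BDE, DEF

so the chain groups are C_0 ≅ Z^5, C_1 ≅ Z^10, C_2 ≅ Z^5.

Boundary ∂_1: C_1 → C_0 is given by ∂[p,q] = [q] − [p].
This gives a 5×10 integer matrix of rank 4; reducing to Smith normal form yields diagonal entries (1,1,1,1).

∂_2: C_2 → C_1 acts by ∂[p,q,r] = [q,r] − [p,r] + [p,q]. For instance
  ∂ABE = BE − AE + AB,
  ∂DEF = EF − DF + DE.
This gives a 10×5 integer matrix of rank 5; reducing to Smith normal form yields diagonal entries (1,1,1,1,1).

Now H_k = ker ∂_k / im ∂_{k+1}, so:

  H_0: rank C_0 − rank ∂_1 = 5 − 4 = 1, and the invariant factors of ∂_1 are all 1, so H_0 ≅ Z.
  H_1: rank ker ∂_1 − rank ∂_2 = (10 − 4) − 5 = 1, and the invariant factors of ∂_2 are all 1, so H_1 ≅ Z.
  H_2: rank ker ∂_2 − rank ∂_3 = (5 − 5) − 0 = 0, and there is no ∂_3, so H_2 ≅ 0.

As a check, the Euler characteristic is 5 − 10 + 5 = 0, which agrees with 1 − 1 + 0 = 0.
(K is a triangulation of the Möbius band.)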